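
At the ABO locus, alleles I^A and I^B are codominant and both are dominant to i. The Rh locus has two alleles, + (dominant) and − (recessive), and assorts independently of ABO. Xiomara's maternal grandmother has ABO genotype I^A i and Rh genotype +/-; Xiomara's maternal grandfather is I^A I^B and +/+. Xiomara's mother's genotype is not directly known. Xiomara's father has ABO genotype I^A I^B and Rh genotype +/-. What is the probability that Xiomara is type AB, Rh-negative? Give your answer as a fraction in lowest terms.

Xiomara's mother's ABO genotype from I^A i × I^A I^B: 1/4 I^A I^A, 1/4 I^A I^B, 1/4 I^A i, 1/4 I^B i.
Crossing each possibility with the father I^A I^B and summing P(type AB): 1/4·1/2 + 1/4·1/2 + 1/4·1/4 + 1/4·1/4 = 3/8.
Similarly for Rh via the mother's Rh distribution: P(Rh-) = 1/8.
Independent loci: 3/8 × 1/8 = 3/64.

3/64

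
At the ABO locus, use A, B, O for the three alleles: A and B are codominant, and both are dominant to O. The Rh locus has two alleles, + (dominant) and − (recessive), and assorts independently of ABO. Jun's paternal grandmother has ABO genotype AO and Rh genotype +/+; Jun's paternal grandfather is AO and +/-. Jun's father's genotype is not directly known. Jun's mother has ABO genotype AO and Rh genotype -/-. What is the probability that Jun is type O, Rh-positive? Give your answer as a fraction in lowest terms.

3/16

Jun's father's ABO genotype from AO × AO: 1/4 AA, 1/2 AO, 1/4 OO.
Crossing each possibility with the mother AO and summing P(type O): 1/4·0 + 1/2·1/4 + 1/4·1/2 = 1/4.
Similarly for Rh via the father's Rh distribution: P(Rh+) = 3/4.
Independent loci: 1/4 × 3/4 = 3/16.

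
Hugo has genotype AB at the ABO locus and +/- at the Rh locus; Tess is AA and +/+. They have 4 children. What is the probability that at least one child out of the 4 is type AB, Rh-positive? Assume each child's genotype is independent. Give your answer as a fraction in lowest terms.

15/16

ABO cross AB × AA → 1/2 A, 1/2 AB.
Rh cross +/- × +/+ → 1 Rh+; so P(type AB, Rh-positive) = 1/2 × 1 = 1/2 per child.
P(none) = (1/2)^4 = 1/16; P(at least one) = 1 − 1/16 = 15/16.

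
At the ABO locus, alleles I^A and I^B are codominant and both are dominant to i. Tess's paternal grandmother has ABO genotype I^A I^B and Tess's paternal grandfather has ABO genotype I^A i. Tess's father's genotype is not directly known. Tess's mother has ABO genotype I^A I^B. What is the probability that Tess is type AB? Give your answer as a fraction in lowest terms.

3/8

Tess's father's ABO genotype from I^A I^B × I^A i: 1/4 I^A I^A, 1/4 I^A I^B, 1/4 I^A i, 1/4 I^B i.
Crossing each possibility with the mother I^A I^B and summing P(type AB): 1/4·1/2 + 1/4·1/2 + 1/4·1/4 + 1/4·1/4 = 3/8.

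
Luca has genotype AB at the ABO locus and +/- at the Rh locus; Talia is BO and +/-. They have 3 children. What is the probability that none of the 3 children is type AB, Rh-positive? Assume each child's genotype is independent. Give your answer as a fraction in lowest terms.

ABO cross AB × BO → 1/4 A, 1/2 B, 1/4 AB.
Rh cross +/- × +/- → 3/4 Rh+, 1/4 Rh-; so P(type AB, Rh-positive) = 1/4 × 3/4 = 3/16 per child.
P(not type AB, Rh-positive) = 13/16 for one child; (13/16)^3 = 2197/4096.

2197/4096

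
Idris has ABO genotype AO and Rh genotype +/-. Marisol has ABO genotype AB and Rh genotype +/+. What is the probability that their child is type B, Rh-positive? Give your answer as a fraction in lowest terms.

1/4

ABO cross AO × AB → offspring phenotypes: 1/2 A, 1/4 B, 1/4 AB.
Rh cross +/- × +/+ → 1 Rh+.
Independent loci: P(type B, Rh-positive) = 1/4 × 1 = 1/4.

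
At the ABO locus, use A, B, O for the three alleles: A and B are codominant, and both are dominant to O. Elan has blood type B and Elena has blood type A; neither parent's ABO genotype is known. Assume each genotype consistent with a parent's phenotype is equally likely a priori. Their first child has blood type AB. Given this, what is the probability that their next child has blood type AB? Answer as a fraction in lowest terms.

Possible genotypes: Elan ∈ {BB, BO}; Elena ∈ {AA, AO}.
Weight each parental genotype pair by prior × P(type-AB child):
  BB × AA: posterior weight 4/9; P(next child type AB) = 1.
  BB × AO: posterior weight 2/9; P(next child type AB) = 1/2.
  BO × AA: posterior weight 2/9; P(next child type AB) = 1/2.
  BO × AO: posterior weight 1/9; P(next child type AB) = 1/4.
Weighted sum = 25/36.

25/36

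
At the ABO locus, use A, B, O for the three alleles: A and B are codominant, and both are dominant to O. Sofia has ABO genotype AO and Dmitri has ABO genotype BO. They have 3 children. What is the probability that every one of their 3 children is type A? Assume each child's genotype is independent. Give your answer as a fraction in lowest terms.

ABO cross AO × BO → 1/4 O, 1/4 A, 1/4 B, 1/4 AB.
So P(type A) = 1/4 per child.
All 3 independent: (1/4)^3 = 1/64.

1/64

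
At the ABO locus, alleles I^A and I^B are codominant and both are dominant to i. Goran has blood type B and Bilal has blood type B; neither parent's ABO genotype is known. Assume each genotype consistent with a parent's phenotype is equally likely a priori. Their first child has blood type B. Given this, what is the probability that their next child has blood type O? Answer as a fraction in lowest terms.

Possible genotypes: Goran ∈ {I^B I^B, I^B i}; Bilal ∈ {I^B I^B, I^B i}.
Weight each parental genotype pair by prior × P(type-B child):
  I^B I^B × I^B I^B: posterior weight 4/15; P(next child type O) = 0.
  I^B I^B × I^B i: posterior weight 4/15; P(next child type O) = 0.
  I^B i × I^B I^B: posterior weight 4/15; P(next child type O) = 0.
  I^B i × I^B i: posterior weight 1/5; P(next child type O) = 1/4.
Weighted sum = 1/20.

1/20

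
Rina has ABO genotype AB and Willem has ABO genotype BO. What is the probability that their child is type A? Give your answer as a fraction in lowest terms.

1/4

ABO cross AB × BO → offspring phenotypes: 1/4 A, 1/2 B, 1/4 AB.
So P(type A) = 1/4.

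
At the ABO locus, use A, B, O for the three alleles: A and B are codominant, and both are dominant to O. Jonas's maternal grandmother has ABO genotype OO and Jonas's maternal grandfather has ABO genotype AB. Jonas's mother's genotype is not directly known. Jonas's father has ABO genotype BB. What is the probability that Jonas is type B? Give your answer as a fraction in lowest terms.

3/4

Jonas's mother's ABO genotype from OO × AB: 1/2 AO, 1/2 BO.
Crossing each possibility with the father BB and summing P(type B): 1/2·1/2 + 1/2·1 = 3/4.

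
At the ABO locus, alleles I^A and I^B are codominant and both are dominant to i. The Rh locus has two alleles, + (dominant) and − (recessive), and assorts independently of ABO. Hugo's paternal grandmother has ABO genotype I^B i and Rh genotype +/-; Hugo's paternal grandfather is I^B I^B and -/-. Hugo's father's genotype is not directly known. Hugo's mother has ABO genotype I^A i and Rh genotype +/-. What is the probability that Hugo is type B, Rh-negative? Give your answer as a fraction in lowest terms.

9/64

Hugo's father's ABO genotype from I^B i × I^B I^B: 1/2 I^B I^B, 1/2 I^B i.
Crossing each possibility with the mother I^A i and summing P(type B): 1/2·1/2 + 1/2·1/4 = 3/8.
Similarly for Rh via the father's Rh distribution: P(Rh-) = 3/8.
Independent loci: 3/8 × 3/8 = 9/64.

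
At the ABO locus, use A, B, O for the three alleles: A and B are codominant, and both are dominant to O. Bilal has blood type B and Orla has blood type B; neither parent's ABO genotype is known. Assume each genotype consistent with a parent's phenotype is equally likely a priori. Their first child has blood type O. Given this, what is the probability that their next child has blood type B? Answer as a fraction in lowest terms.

Possible genotypes: Bilal ∈ {BB, BO}; Orla ∈ {BB, BO}.
Weight each parental genotype pair by prior × P(type-O child):
  BO × BO: posterior weight 1; P(next child type B) = 3/4.
Weighted sum = 3/4.

3/4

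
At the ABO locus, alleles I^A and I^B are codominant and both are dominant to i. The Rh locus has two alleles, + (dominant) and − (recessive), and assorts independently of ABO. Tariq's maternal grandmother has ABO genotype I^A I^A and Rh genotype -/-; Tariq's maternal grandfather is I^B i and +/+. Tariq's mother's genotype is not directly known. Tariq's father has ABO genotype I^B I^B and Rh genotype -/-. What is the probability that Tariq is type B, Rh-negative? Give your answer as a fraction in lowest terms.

1/4

Tariq's mother's ABO genotype from I^A I^A × I^B i: 1/2 I^A I^B, 1/2 I^A i.
Crossing each possibility with the father I^B I^B and summing P(type B): 1/2·1/2 + 1/2·1/2 = 1/2.
Similarly for Rh via the mother's Rh distribution: P(Rh-) = 1/2.
Independent loci: 1/2 × 1/2 = 1/4.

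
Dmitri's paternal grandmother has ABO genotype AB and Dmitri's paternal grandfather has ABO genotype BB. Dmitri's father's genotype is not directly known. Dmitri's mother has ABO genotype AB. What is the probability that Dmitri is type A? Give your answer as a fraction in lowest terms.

Dmitri's father's ABO genotype from AB × BB: 1/2 AB, 1/2 BB.
Crossing each possibility with the mother AB and summing P(type A): 1/2·1/4 + 1/2·0 = 1/8.

1/8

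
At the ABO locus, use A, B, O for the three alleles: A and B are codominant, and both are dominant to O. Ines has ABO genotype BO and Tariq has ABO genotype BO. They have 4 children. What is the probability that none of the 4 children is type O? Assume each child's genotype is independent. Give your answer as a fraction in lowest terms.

81/256

ABO cross BO × BO → 1/4 O, 3/4 B.
So P(type O) = 1/4 per child.
P(not type O) = 3/4 for one child; (3/4)^4 = 81/256.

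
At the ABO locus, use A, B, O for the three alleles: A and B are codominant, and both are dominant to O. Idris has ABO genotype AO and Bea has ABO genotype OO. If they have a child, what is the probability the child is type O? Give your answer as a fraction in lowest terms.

ABO cross AO × OO → offspring phenotypes: 1/2 O, 1/2 A.
So P(type O) = 1/2.

1/2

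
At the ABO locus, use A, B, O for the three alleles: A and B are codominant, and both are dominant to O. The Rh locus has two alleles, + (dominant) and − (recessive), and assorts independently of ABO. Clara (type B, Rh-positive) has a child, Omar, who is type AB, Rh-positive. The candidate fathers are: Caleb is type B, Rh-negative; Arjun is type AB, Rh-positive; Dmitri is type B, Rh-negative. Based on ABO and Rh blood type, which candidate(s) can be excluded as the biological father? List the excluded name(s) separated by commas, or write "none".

Caleb, Dmitri

A candidate is excluded only if no genotype consistent with his phenotype could produce a type AB, Rh-positive child with a type B, Rh-positive mother.
Caleb (type B, Rh-): no genotype consistent with that phenotype can produce a type-AB Rh+ child with a type-B mother.
Dmitri (type B, Rh-): no genotype consistent with that phenotype can produce a type-AB Rh+ child with a type-B mother.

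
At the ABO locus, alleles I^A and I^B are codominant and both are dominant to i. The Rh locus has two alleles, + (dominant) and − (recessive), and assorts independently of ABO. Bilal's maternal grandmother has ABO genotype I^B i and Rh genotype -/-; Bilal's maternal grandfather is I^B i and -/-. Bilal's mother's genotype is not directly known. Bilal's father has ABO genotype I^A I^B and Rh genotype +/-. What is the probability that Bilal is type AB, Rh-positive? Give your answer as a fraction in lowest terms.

Bilal's mother's ABO genotype from I^B i × I^B i: 1/4 I^B I^B, 1/2 I^B i, 1/4 i i.
Crossing each possibility with the father I^A I^B and summing P(type AB): 1/4·1/2 + 1/2·1/4 + 1/4·0 = 1/4.
Similarly for Rh via the mother's Rh distribution: P(Rh+) = 1/2.
Independent loci: 1/4 × 1/2 = 1/8.

1/8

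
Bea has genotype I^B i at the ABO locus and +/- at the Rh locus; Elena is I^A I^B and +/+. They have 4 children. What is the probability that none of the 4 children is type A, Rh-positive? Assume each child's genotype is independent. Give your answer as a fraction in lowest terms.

81/256

ABO cross I^B i × I^A I^B → 1/4 A, 1/2 B, 1/4 AB.
Rh cross +/- × +/+ → 1 Rh+; so P(type A, Rh-positive) = 1/4 × 1 = 1/4 per child.
P(not type A, Rh-positive) = 3/4 for one child; (3/4)^4 = 81/256.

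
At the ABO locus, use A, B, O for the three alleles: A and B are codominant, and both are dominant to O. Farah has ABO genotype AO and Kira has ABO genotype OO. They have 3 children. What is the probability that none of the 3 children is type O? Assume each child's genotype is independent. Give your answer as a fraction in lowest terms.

1/8

ABO cross AO × OO → 1/2 O, 1/2 A.
So P(type O) = 1/2 per child.
P(not type O) = 1/2 for one child; (1/2)^3 = 1/8.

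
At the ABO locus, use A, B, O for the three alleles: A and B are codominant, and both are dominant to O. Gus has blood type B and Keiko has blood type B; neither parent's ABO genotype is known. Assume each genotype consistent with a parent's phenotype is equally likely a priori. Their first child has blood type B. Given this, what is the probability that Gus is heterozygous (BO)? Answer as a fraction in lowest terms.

7/15

Possible genotypes: Gus ∈ {BB, BO}; Keiko ∈ {BB, BO}.
Weight each parental genotype pair by prior × P(type-B child):
  BB × BB: posterior weight 4/15.
  BB × BO: posterior weight 4/15.
  BO × BB: posterior weight 4/15.
  BO × BO: posterior weight 1/5.
Sum the posterior weight over pairs where Gus is BO: 7/15.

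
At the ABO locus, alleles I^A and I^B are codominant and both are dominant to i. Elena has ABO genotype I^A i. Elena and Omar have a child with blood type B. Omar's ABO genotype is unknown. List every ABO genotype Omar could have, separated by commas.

I^A I^B, I^B I^B, I^B i

For each candidate genotype of Omar, check whether crossing it with I^A i can produce every observed child phenotype.
  I^A I^A → possible child types {A} ✗
  I^A I^B → possible child types {A, B, AB} ✓
  I^A i → possible child types {O, A} ✗
  I^B I^B → possible child types {B, AB} ✓
  I^B i → possible child types {O, A, B, AB} ✓
  i i → possible child types {O, A} ✗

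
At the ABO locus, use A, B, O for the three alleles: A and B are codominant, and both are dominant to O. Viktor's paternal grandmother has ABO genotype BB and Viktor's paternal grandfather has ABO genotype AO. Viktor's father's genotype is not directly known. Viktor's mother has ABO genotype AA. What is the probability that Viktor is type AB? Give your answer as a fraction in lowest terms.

Viktor's father's ABO genotype from BB × AO: 1/2 AB, 1/2 BO.
Crossing each possibility with the mother AA and summing P(type AB): 1/2·1/2 + 1/2·1/2 = 1/2.

1/2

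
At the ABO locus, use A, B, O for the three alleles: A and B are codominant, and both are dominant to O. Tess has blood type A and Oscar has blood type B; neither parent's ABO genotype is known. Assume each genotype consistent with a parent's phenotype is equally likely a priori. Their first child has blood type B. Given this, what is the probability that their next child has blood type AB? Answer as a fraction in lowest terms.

Possible genotypes: Tess ∈ {AA, AO}; Oscar ∈ {BB, BO}.
Weight each parental genotype pair by prior × P(type-B child):
  AO × BB: posterior weight 2/3; P(next child type AB) = 1/2.
  AO × BO: posterior weight 1/3; P(next child type AB) = 1/4.
Weighted sum = 5/12.

5/12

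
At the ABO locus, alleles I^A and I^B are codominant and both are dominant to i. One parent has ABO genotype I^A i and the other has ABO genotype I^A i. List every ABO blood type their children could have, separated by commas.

O, A

Gametes from I^A i × I^A i give offspring ABO genotypes I^A I^A, I^A i, i i, i.e. phenotypes O, A.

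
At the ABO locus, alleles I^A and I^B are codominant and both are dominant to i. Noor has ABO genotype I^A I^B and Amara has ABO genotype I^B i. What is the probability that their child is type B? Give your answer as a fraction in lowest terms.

ABO cross I^A I^B × I^B i → offspring phenotypes: 1/4 A, 1/2 B, 1/4 AB.
So P(type B) = 1/2.

1/2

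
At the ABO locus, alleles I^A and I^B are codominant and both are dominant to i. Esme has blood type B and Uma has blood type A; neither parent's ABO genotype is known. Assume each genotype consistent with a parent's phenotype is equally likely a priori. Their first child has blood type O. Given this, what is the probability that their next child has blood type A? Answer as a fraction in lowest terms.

1/4

Possible genotypes: Esme ∈ {I^B I^B, I^B i}; Uma ∈ {I^A I^A, I^A i}.
Weight each parental genotype pair by prior × P(type-O child):
  I^B i × I^A i: posterior weight 1; P(next child type A) = 1/4.
Weighted sum = 1/4.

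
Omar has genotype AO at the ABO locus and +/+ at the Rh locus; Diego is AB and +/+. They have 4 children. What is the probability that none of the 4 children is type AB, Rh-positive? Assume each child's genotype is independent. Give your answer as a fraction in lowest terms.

81/256

ABO cross AO × AB → 1/2 A, 1/4 B, 1/4 AB.
Rh cross +/+ × +/+ → 1 Rh+; so P(type AB, Rh-positive) = 1/4 × 1 = 1/4 per child.
P(not type AB, Rh-positive) = 3/4 for one child; (3/4)^4 = 81/256.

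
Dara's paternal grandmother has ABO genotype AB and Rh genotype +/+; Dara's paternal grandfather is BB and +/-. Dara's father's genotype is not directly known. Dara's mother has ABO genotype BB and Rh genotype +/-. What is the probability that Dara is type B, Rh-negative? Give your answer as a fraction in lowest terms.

3/32

Dara's father's ABO genotype from AB × BB: 1/2 AB, 1/2 BB.
Crossing each possibility with the mother BB and summing P(type B): 1/2·1/2 + 1/2·1 = 3/4.
Similarly for Rh via the father's Rh distribution: P(Rh-) = 1/8.
Independent loci: 3/4 × 1/8 = 3/32.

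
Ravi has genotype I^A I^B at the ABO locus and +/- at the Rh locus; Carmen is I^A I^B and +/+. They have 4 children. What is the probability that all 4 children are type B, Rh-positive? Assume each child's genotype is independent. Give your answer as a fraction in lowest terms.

ABO cross I^A I^B × I^A I^B → 1/4 A, 1/4 B, 1/2 AB.
Rh cross +/- × +/+ → 1 Rh+; so P(type B, Rh-positive) = 1/4 × 1 = 1/4 per child.
All 4 independent: (1/4)^4 = 1/256.

1/256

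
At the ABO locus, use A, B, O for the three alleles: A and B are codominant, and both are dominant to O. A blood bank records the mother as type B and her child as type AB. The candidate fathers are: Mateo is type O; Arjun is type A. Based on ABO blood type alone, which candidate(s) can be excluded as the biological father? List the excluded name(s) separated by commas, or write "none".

A candidate is excluded only if no genotype consistent with his phenotype could produce a type AB child with a type B mother.
Mateo (type O): no genotype consistent with that phenotype can produce a type-AB child with a type-B mother.

Mateo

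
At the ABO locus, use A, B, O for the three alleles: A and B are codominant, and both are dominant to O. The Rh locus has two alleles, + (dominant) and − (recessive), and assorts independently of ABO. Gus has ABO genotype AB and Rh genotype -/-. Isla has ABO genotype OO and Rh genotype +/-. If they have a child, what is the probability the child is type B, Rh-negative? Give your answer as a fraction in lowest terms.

ABO cross AB × OO → offspring phenotypes: 1/2 A, 1/2 B.
Rh cross -/- × +/- → 1/2 Rh+, 1/2 Rh-.
Independent loci: P(type B, Rh-negative) = 1/2 × 1/2 = 1/4.

1/4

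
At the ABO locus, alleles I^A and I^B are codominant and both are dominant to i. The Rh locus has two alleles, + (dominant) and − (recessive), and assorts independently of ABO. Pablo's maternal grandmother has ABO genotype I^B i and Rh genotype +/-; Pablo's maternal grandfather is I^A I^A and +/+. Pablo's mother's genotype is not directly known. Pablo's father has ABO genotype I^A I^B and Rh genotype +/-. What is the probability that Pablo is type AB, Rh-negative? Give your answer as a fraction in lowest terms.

3/64

Pablo's mother's ABO genotype from I^B i × I^A I^A: 1/2 I^A I^B, 1/2 I^A i.
Crossing each possibility with the father I^A I^B and summing P(type AB): 1/2·1/2 + 1/2·1/4 = 3/8.
Similarly for Rh via the mother's Rh distribution: P(Rh-) = 1/8.
Independent loci: 3/8 × 1/8 = 3/64.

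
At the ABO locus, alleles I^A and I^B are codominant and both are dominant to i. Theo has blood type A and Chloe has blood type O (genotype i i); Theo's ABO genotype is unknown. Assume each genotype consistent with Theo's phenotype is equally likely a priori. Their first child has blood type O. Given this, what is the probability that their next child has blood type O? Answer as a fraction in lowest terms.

Possible genotypes: Theo ∈ {I^A I^A, I^A i}; Chloe ∈ {i i}.
Weight each parental genotype pair by prior × P(type-O child):
  I^A i × i i: posterior weight 1; P(next child type O) = 1/2.
Weighted sum = 1/2.

1/2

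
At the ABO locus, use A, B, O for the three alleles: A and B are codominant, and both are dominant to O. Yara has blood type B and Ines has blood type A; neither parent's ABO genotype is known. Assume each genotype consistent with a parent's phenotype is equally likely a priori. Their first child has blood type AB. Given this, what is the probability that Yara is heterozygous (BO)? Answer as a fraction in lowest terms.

1/3

Possible genotypes: Yara ∈ {BB, BO}; Ines ∈ {AA, AO}.
Weight each parental genotype pair by prior × P(type-AB child):
  BB × AA: posterior weight 4/9.
  BB × AO: posterior weight 2/9.
  BO × AA: posterior weight 2/9.
  BO × AO: posterior weight 1/9.
Sum the posterior weight over pairs where Yara is BO: 1/3.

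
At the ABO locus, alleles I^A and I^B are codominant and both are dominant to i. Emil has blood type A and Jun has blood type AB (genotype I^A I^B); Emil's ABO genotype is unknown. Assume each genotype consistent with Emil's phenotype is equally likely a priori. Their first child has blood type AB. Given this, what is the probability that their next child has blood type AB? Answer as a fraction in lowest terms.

5/12

Possible genotypes: Emil ∈ {I^A I^A, I^A i}; Jun ∈ {I^A I^B}.
Weight each parental genotype pair by prior × P(type-AB child):
  I^A I^A × I^A I^B: posterior weight 2/3; P(next child type AB) = 1/2.
  I^A i × I^A I^B: posterior weight 1/3; P(next child type AB) = 1/4.
Weighted sum = 5/12.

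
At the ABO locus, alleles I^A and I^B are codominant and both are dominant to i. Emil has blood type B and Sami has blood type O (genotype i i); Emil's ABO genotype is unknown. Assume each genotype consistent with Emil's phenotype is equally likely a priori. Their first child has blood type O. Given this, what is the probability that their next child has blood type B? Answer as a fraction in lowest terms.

1/2

Possible genotypes: Emil ∈ {I^B I^B, I^B i}; Sami ∈ {i i}.
Weight each parental genotype pair by prior × P(type-O child):
  I^B i × i i: posterior weight 1; P(next child type B) = 1/2.
Weighted sum = 1/2.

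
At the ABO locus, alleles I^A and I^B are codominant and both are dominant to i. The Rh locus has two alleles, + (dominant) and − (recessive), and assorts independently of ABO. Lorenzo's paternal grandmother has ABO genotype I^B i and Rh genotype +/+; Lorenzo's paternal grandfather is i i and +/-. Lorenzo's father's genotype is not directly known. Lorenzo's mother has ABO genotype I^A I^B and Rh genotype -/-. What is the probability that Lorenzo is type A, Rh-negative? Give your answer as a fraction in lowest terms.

Lorenzo's father's ABO genotype from I^B i × i i: 1/2 I^B i, 1/2 i i.
Crossing each possibility with the mother I^A I^B and summing P(type A): 1/2·1/4 + 1/2·1/2 = 3/8.
Similarly for Rh via the father's Rh distribution: P(Rh-) = 1/4.
Independent loci: 3/8 × 1/4 = 3/32.

3/32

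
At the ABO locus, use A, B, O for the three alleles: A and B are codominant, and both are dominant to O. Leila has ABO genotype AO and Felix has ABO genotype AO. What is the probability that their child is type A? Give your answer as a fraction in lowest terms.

ABO cross AO × AO → offspring phenotypes: 1/4 O, 3/4 A.
So P(type A) = 3/4.

3/4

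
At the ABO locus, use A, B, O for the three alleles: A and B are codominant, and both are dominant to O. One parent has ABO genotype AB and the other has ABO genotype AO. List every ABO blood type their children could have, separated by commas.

Gametes from AB × AO give offspring ABO genotypes AA, AB, AO, BO, i.e. phenotypes A, B, AB.

A, B, AB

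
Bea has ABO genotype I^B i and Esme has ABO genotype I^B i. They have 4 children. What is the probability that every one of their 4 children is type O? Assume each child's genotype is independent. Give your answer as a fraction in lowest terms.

1/256

ABO cross I^B i × I^B i → 1/4 O, 3/4 B.
So P(type O) = 1/4 per child.
All 4 independent: (1/4)^4 = 1/256.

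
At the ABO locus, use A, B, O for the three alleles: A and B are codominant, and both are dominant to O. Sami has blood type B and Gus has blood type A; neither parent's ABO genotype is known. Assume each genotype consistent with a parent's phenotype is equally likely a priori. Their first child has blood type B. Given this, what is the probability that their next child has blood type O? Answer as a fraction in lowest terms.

1/12

Possible genotypes: Sami ∈ {BB, BO}; Gus ∈ {AA, AO}.
Weight each parental genotype pair by prior × P(type-B child):
  BB × AO: posterior weight 2/3; P(next child type O) = 0.
  BO × AO: posterior weight 1/3; P(next child type O) = 1/4.
Weighted sum = 1/12.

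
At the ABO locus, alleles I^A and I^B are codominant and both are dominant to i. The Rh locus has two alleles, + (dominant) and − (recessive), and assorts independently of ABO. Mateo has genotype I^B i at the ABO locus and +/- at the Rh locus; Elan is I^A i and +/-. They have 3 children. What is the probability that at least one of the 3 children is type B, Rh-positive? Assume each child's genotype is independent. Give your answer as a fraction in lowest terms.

ABO cross I^B i × I^A i → 1/4 O, 1/4 A, 1/4 B, 1/4 AB.
Rh cross +/- × +/- → 3/4 Rh+, 1/4 Rh-; so P(type B, Rh-positive) = 1/4 × 3/4 = 3/16 per child.
P(none) = (13/16)^3 = 2197/4096; P(at least one) = 1 − 2197/4096 = 1899/4096.

1899/4096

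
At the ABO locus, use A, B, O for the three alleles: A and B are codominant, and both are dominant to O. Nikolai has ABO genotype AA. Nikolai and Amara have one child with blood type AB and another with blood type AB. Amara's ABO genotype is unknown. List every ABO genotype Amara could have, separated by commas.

For each candidate genotype of Amara, check whether crossing it with AA can produce every observed child phenotype.
  AA → possible child types {A} ✗
  AB → possible child types {A, AB} ✓
  AO → possible child types {A} ✗
  BB → possible child types {AB} ✓
  BO → possible child types {A, AB} ✓
  OO → possible child types {A} ✗

AB, BB, BO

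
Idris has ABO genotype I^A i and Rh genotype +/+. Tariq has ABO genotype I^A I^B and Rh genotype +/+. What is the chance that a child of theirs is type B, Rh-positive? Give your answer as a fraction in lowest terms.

ABO cross I^A i × I^A I^B → offspring phenotypes: 1/2 A, 1/4 B, 1/4 AB.
Rh cross +/+ × +/+ → 1 Rh+.
Independent loci: P(type B, Rh-positive) = 1/4 × 1 = 1/4.

1/4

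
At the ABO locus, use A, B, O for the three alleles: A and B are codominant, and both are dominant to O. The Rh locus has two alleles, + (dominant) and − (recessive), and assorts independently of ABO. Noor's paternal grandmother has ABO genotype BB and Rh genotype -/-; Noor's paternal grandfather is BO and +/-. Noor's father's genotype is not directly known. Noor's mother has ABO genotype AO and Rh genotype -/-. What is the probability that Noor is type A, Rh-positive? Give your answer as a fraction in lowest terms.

1/32

Noor's father's ABO genotype from BB × BO: 1/2 BB, 1/2 BO.
Crossing each possibility with the mother AO and summing P(type A): 1/2·0 + 1/2·1/4 = 1/8.
Similarly for Rh via the father's Rh distribution: P(Rh+) = 1/4.
Independent loci: 1/8 × 1/4 = 1/32.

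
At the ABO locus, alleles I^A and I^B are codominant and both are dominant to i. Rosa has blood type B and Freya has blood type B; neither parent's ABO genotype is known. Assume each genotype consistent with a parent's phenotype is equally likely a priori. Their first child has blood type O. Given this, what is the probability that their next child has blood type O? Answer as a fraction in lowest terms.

Possible genotypes: Rosa ∈ {I^B I^B, I^B i}; Freya ∈ {I^B I^B, I^B i}.
Weight each parental genotype pair by prior × P(type-O child):
  I^B i × I^B i: posterior weight 1; P(next child type O) = 1/4.
Weighted sum = 1/4.

1/4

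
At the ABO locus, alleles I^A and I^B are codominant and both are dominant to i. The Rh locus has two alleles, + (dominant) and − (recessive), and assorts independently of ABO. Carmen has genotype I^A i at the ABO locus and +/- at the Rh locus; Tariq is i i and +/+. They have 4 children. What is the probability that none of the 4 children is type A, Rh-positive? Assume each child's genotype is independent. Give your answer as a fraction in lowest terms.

ABO cross I^A i × i i → 1/2 O, 1/2 A.
Rh cross +/- × +/+ → 1 Rh+; so P(type A, Rh-positive) = 1/2 × 1 = 1/2 per child.
P(not type A, Rh-positive) = 1/2 for one child; (1/2)^4 = 1/16.

1/16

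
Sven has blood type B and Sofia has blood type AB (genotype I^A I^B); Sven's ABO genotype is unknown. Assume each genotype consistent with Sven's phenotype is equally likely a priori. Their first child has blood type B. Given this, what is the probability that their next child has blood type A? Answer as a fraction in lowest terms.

Possible genotypes: Sven ∈ {I^B I^B, I^B i}; Sofia ∈ {I^A I^B}.
Weight each parental genotype pair by prior × P(type-B child):
  I^B I^B × I^A I^B: posterior weight 1/2; P(next child type A) = 0.
  I^B i × I^A I^B: posterior weight 1/2; P(next child type A) = 1/4.
Weighted sum = 1/8.

1/8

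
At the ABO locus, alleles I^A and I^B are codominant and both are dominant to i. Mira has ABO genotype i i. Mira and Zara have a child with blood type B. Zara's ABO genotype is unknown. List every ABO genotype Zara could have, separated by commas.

I^A I^B, I^B I^B, I^B i

For each candidate genotype of Zara, check whether crossing it with i i can produce every observed child phenotype.
  I^A I^A → possible child types {A} ✗
  I^A I^B → possible child types {A, B} ✓
  I^A i → possible child types {O, A} ✗
  I^B I^B → possible child types {B} ✓
  I^B i → possible child types {O, B} ✓
  i i → possible child types {O} ✗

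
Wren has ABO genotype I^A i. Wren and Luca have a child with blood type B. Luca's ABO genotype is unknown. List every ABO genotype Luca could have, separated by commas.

I^A I^B, I^B I^B, I^B i

For each candidate genotype of Luca, check whether crossing it with I^A i can produce every observed child phenotype.
  I^A I^A → possible child types {A} ✗
  I^A I^B → possible child types {A, B, AB} ✓
  I^A i → possible child types {O, A} ✗
  I^B I^B → possible child types {B, AB} ✓
  I^B i → possible child types {O, A, B, AB} ✓
  i i → possible child types {O, A} ✗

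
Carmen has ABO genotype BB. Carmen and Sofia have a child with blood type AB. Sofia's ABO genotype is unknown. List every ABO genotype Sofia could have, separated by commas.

For each candidate genotype of Sofia, check whether crossing it with BB can produce every observed child phenotype.
  AA → possible child types {AB} ✓
  AB → possible child types {B, AB} ✓
  AO → possible child types {B, AB} ✓
  BB → possible child types {B} ✗
  BO → possible child types {B} ✗
  OO → possible child types {B} ✗

AA, AB, AO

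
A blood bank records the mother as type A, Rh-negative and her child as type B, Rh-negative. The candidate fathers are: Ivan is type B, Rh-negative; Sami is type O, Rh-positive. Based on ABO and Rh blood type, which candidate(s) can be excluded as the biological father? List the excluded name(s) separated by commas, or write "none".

A candidate is excluded only if no genotype consistent with his phenotype could produce a type B, Rh-negative child with a type A, Rh-negative mother.
Sami (type O, Rh+): no genotype consistent with that phenotype can produce a type-B Rh- child with a type-A mother.

Sami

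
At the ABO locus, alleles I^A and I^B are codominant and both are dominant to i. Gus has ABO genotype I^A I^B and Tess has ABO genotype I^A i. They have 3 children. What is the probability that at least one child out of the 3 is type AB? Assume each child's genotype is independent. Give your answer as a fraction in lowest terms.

ABO cross I^A I^B × I^A i → 1/2 A, 1/4 B, 1/4 AB.
So P(type AB) = 1/4 per child.
P(none) = (3/4)^3 = 27/64; P(at least one) = 1 − 27/64 = 37/64.

37/64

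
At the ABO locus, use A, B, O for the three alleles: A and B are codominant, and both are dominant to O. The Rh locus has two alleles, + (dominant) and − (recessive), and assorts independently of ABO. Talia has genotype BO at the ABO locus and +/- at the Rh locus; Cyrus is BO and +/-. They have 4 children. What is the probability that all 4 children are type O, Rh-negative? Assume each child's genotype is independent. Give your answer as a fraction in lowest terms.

1/65536

ABO cross BO × BO → 1/4 O, 3/4 B.
Rh cross +/- × +/- → 3/4 Rh+, 1/4 Rh-; so P(type O, Rh-negative) = 1/4 × 1/4 = 1/16 per child.
All 4 independent: (1/16)^4 = 1/65536.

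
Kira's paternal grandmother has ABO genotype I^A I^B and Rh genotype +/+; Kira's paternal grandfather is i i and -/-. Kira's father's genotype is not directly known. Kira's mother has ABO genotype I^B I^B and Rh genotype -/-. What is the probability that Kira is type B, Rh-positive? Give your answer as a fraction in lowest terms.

Kira's father's ABO genotype from I^A I^B × i i: 1/2 I^A i, 1/2 I^B i.
Crossing each possibility with the mother I^B I^B and summing P(type B): 1/2·1/2 + 1/2·1 = 3/4.
Similarly for Rh via the father's Rh distribution: P(Rh+) = 1/2.
Independent loci: 3/4 × 1/2 = 3/8.

3/8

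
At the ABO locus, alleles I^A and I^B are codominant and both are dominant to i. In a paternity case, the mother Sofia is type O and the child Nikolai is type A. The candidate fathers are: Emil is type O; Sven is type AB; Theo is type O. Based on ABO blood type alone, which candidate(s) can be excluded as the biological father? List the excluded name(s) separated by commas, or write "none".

A candidate is excluded only if no genotype consistent with his phenotype could produce a type A child with a type O mother.
Emil (type O): no genotype consistent with that phenotype can produce a type-A child with a type-O mother.
Theo (type O): no genotype consistent with that phenotype can produce a type-A child with a type-O mother.

Emil, Theo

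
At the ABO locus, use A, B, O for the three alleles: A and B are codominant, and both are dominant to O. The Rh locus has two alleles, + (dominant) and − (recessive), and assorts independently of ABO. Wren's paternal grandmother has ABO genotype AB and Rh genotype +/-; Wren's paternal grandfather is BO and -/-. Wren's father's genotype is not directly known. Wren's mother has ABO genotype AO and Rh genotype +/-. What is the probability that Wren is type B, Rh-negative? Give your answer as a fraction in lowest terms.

Wren's father's ABO genotype from AB × BO: 1/4 AB, 1/4 AO, 1/4 BB, 1/4 BO.
Crossing each possibility with the mother AO and summing P(type B): 1/4·1/4 + 1/4·0 + 1/4·1/2 + 1/4·1/4 = 1/4.
Similarly for Rh via the father's Rh distribution: P(Rh-) = 3/8.
Independent loci: 1/4 × 3/8 = 3/32.

3/32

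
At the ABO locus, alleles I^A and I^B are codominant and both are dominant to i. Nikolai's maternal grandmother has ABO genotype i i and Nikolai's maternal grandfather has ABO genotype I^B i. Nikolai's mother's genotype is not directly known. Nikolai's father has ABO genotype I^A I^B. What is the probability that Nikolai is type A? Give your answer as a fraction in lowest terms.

3/8

Nikolai's mother's ABO genotype from i i × I^B i: 1/2 I^B i, 1/2 i i.
Crossing each possibility with the father I^A I^B and summing P(type A): 1/2·1/4 + 1/2·1/2 = 3/8.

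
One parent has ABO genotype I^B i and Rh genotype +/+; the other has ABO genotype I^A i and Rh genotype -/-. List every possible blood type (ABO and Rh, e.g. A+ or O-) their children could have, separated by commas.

O+, A+, B+, AB+

Gametes from I^B i × I^A i give offspring ABO genotypes I^A I^B, I^A i, I^B i, i i, i.e. phenotypes O, A, B, AB.
Rh cross +/+ × -/- → phenotypes Rh+.
Combining independently: O+, A+, B+, AB+.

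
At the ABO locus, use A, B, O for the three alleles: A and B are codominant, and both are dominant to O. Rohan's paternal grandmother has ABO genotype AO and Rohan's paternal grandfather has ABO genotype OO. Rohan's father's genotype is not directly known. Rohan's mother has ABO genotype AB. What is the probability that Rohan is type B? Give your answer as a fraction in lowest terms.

Rohan's father's ABO genotype from AO × OO: 1/2 AO, 1/2 OO.
Crossing each possibility with the mother AB and summing P(type B): 1/2·1/4 + 1/2·1/2 = 3/8.

3/8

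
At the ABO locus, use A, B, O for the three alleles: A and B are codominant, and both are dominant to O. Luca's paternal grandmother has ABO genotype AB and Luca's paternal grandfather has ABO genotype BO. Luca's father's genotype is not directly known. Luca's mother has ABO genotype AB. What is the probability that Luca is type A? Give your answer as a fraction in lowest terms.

Luca's father's ABO genotype from AB × BO: 1/4 AB, 1/4 AO, 1/4 BB, 1/4 BO.
Crossing each possibility with the mother AB and summing P(type A): 1/4·1/4 + 1/4·1/2 + 1/4·0 + 1/4·1/4 = 1/4.

1/4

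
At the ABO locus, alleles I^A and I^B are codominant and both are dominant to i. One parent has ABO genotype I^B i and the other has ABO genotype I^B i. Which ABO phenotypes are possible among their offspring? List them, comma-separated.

Gametes from I^B i × I^B i give offspring ABO genotypes I^B I^B, I^B i, i i, i.e. phenotypes O, B.

O, B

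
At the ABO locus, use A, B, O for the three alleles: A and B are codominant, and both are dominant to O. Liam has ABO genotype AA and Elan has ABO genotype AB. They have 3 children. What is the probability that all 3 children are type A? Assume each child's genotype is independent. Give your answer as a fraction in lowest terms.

1/8

ABO cross AA × AB → 1/2 A, 1/2 AB.
So P(type A) = 1/2 per child.
All 3 independent: (1/2)^3 = 1/8.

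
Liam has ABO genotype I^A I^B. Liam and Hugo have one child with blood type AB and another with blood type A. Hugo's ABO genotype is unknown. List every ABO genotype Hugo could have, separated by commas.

I^A I^A, I^A I^B, I^A i, I^B i

For each candidate genotype of Hugo, check whether crossing it with I^A I^B can produce every observed child phenotype.
  I^A I^A → possible child types {A, AB} ✓
  I^A I^B → possible child types {A, B, AB} ✓
  I^A i → possible child types {A, B, AB} ✓
  I^B I^B → possible child types {B, AB} ✗
  I^B i → possible child types {A, B, AB} ✓
  i i → possible child types {A, B} ✗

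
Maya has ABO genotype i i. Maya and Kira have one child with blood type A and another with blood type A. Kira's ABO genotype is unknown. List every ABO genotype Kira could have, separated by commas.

For each candidate genotype of Kira, check whether crossing it with i i can produce every observed child phenotype.
  I^A I^A → possible child types {A} ✓
  I^A I^B → possible child types {A, B} ✓
  I^A i → possible child types {O, A} ✓
  I^B I^B → possible child types {B} ✗
  I^B i → possible child types {O, B} ✗
  i i → possible child types {O} ✗

I^A I^A, I^A I^B, I^A i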